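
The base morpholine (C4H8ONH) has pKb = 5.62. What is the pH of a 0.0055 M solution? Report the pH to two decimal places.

C4H8ONH + H2O ⇌ C4H8ONH2+ + OH-
Kb = 10^(−5.62) = 2.40 × 10^-6
From the ICE table, Kb = x²/(0.0055 − x) = 2.40 × 10^-6.
Assume x ≪ 0.0055: x ≈ √(2.40 × 10^-6 × 0.0055) = 1.15 × 10^-4 M
pOH = 3.94, so pH = 14.00 − pOH = 10.06

pH = 10.06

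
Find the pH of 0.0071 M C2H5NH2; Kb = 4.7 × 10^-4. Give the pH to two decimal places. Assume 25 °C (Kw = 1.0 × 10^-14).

C2H5NH2 + H2O ⇌ C2H5NH3+ + OH-
From the ICE table, Kb = [OH-]²/(0.0071 − [OH-]) = 4.7 × 10^-4.
Here C₀/Kb ≈ 15.1, so the small-[OH-] approximation fails. Use the quadratic:
[OH-] = (−Kb + √(Kb² + 4·Kb·C₀))/2 = 1.61 × 10^-3 M
pOH = −log(1.61 × 10^-3) = 2.79; pH = 14.00 − 2.79 = 11.21

pH = 11.21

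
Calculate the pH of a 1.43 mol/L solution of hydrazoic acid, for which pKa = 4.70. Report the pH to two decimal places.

HN3 ⇌ N3- + H+
Ka = 10^(−4.70) = 2.00 × 10^-5
Ka = [H+]²/(1.43 − [H+]) = 2.00 × 10^-5
Since Ka ≪ C₀, [H+] ≈ √(Ka·C₀) = 5.35 × 10^-3 M.
pH = −log(5.35 × 10^-3) = 2.27

pH = 2.27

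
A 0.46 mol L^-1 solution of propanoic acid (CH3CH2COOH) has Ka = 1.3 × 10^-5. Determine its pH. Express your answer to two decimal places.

CH3CH2COOH ⇌ CH3CH2COO- + H+
From the ICE table, Ka = x²/(0.46 − x) = 1.3 × 10^-5.
Neglecting x in the denominator: x = √(1.3 × 10^-5 × 0.46) = 2.45 × 10^-3 M
(x/C₀ = 0.53% < 5%, so the approximation holds.)
pH = −log(2.45 × 10^-3) = 2.61

pH = 2.61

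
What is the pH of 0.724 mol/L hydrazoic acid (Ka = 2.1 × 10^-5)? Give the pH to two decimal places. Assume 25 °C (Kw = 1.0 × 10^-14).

HN3 ⇌ N3- + H+
Let x = [H+] at equilibrium. Ka = x²/(0.724 − x).
Since Ka ≪ C₀, x ≈ √(Ka·C₀) = 3.90 × 10^-3 M.
Check: 0.54% ionized — well under 5%, approximation valid.
pH = −log(3.90 × 10^-3) = 2.41

pH = 2.41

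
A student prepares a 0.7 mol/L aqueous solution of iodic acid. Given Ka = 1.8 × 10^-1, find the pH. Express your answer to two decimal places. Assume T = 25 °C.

pH = 0.56

HIO3 ⇌ IO3- + H+
Ka = [H+]²/(0.7 − [H+]) = 1.8 × 10^-1
Here C₀/Ka ≈ 3.89, so the small-[H+] approximation fails. Use the quadratic:
[H+] = (−Ka + √(Ka² + 4·Ka·C₀))/2 = 2.76 × 10^-1 M
pH = −log(2.76 × 10^-1) = 0.56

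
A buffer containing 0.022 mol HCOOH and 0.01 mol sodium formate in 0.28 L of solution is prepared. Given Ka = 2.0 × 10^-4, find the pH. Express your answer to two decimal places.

pKa = −log(2.0 × 10^-4) = 3.699
Using pH = pKa + log([base]/[acid]) with [base]/[acid] = 0.01/0.022:
pH = 3.699 + (-0.342) = 3.36

pH = 3.36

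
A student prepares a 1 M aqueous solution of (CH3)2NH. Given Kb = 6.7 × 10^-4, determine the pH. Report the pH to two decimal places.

(CH3)2NH + H2O ⇌ (CH3)2NH2+ + OH-
Kb = [OH-]²/(1 − [OH-]) = 6.7 × 10^-4
Assume [OH-] ≪ 1: [OH-] ≈ √(6.7 × 10^-4 × 1) = 2.59 × 10^-2 M
Check: 2.6% ionized — well under 5%, approximation valid.
pOH = −log(2.59 × 10^-2) = 1.59; pH = 14.00 − 1.59 = 12.41

pH = 12.41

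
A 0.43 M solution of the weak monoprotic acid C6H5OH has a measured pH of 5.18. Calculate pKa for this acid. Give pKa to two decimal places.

pKa = 9.99

[H+] = 10^(-5.18) = 6.61 × 10^-6 M
At equilibrium [HA] = 0.43 − 6.61 × 10^-6 = 4.30 × 10^-1 M
Ka = [H+][A-]/[HA] = (6.61 × 10^-6)² / 4.30 × 10^-1 = 1.02 × 10^-10
pKa = -log(1.02 × 10^-10) = 9.99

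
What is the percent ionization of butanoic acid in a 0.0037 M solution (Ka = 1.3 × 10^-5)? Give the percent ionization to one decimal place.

5.8%

CH3(CH2)2COOH ⇌ CH3(CH2)2COO- + H+; let x = [H+] at equilibrium.
Solve x² + 1.3e-05x − 4.81e-08 = 0 → x = 2.13 × 10^-4 M
Fraction ionized = 2.13 × 10^-4 / 0.0037 = 0.0576 → 5.8%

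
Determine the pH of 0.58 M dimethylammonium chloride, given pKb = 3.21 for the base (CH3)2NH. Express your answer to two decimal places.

(CH3)2NH2+ is the conjugate acid of the weak base (CH3)2NH.
Kb = 10^(−3.21) = 6.17 × 10^-4
Ka = Kw/Kb = 1.0×10^-14 / 6.17 × 10^-4 = 1.62 × 10^-11
Ka = x²/(0.58 − x) = 1.62 × 10^-11
Assume x ≪ 0.58: x ≈ √(1.62 × 10^-11 × 0.58) = 3.07 × 10^-6 M
pH = −log[H+] = −log(3.07 × 10^-6) = 5.51

pH = 5.51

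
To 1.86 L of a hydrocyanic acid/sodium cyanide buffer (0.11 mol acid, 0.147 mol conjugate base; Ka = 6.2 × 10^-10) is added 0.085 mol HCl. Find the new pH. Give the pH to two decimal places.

pH = 8.71

Added H+ converts CN- to HCN: HCN → 0.195 mol, CN- → 0.062 mol.
pKa = −log(6.2 × 10^-10) = 9.208
pH = pKa + log(n_CN-/n_HCN) = 9.208 + log(0.062/0.195) = 9.208 + (-0.498)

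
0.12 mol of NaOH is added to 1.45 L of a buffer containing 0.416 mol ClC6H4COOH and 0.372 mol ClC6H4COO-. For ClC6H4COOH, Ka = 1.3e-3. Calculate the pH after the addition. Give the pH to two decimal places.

OH- converts ClC6H4COOH to ClC6H4COO-: ClC6H4COOH → 0.296 mol, ClC6H4COO- → 0.492 mol.
pKa = −log(1.3 × 10^-3) = 2.886
pH = pKa + log([A⁻]/[HA]) = 2.886 + log(0.492/0.296) = 2.886 +0.221

pH = 3.11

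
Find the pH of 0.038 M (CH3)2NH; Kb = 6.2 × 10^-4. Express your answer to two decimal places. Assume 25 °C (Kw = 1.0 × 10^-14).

pH = 11.66

(CH3)2NH + H2O ⇌ (CH3)2NH2+ + OH-
From the ICE table, Kb = [OH-]²/(0.038 − [OH-]) = 6.2 × 10^-4.
The 5% rule fails; solving [OH-]² + Kb·[OH-] − Kb·C₀ = 0 exactly:
[OH-] = [−0.00062 + √(0.00062² + 9.42e-05)]/2 = 4.55 × 10^-3 M
pOH = 2.34, so pH = 14.00 − pOH = 11.66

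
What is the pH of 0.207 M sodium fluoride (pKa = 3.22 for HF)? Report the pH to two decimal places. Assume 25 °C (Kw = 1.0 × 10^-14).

pH = 8.27

F- is the conjugate base of the weak acid HF.
Ka = 10^(−3.22) = 6.03 × 10^-4
Kb = Kw/Ka = 1.0×10^-14 / 6.03 × 10^-4 = 1.66 × 10^-11
From the ICE table, Kb = x²/(0.207 − x) = 1.66 × 10^-11.
Neglecting x in the denominator: x = √(1.66 × 10^-11 × 0.207) = 1.85 × 10^-6 M
(x/C₀ = 0.0009% < 5%, so the approximation holds.)
pOH = 5.73, so pH = 14.00 − pOH = 8.27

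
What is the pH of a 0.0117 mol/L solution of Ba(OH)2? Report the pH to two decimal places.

pH = 12.37

Ba(OH)2 is a strong base (each formula unit releases 2 OH-); [OH-] = 0.0234 M.
pOH = -log(0.0234) = 1.63
pH = 14.00 - 1.63 = 12.37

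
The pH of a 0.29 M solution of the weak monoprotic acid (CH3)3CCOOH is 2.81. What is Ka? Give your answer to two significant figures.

[H+] = 10^(-2.81) = 1.55 × 10^-3 M
At equilibrium [HA] = 0.29 − 1.55 × 10^-3 = 2.88 × 10^-1 M
Ka = [H+][A-]/[HA] = (1.55 × 10^-3)² / 2.88 × 10^-1 = 8.3 × 10^-6

Ka = 8.3 × 10^-6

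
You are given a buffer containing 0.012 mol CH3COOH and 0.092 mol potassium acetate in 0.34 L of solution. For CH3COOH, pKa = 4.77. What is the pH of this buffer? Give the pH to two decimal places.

pH = pKa + log([A⁻]/[HA]) = 4.77 + log(0.092/0.012)
pH = 4.77 + (+0.885) = 5.65

pH = 5.65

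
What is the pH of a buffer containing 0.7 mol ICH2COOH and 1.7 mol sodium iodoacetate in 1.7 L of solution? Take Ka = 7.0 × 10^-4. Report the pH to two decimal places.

pKa = −log(7.0 × 10^-4) = 3.155
Henderson–Hasselbalch: pH = pKa + log([ICH2COO-]/[ICH2COOH]) = 3.155 + log(1.7/0.7)
pH = 3.155 + (+0.385) = 3.54

pH = 3.54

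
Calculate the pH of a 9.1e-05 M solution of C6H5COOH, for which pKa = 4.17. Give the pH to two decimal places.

pH = 4.29

C6H5COOH ⇌ C6H5COO- + H+
Ka = 10^(−4.17) = 6.76 × 10^-5
Ka = x²/(9.1e-05 − x) = 6.76 × 10^-5
The 5% rule fails; solving x² + Ka·x − Ka·C₀ = 0 exactly:
x = [−6.76e-05 + √(6.76e-05² + 2.46e-08)]/2 = 5.16 × 10^-5 M
pH = −log(5.16 × 10^-5) = 4.29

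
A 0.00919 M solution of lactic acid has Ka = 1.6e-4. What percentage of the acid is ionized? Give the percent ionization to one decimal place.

12.4%

CH3CH(OH)COOH ⇌ CH3CH(OH)COO- + H+; let x = [H+] at equilibrium.
Ka = x²/(C₀ − x); solving the quadratic gives x = 1.14 × 10^-3 M.
% ionization = x/C₀ × 100% = 1.14 × 10^-3/0.00919 × 100% = 12.4%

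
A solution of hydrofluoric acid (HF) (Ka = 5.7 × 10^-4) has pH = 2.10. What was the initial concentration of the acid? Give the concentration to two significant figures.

C₀ = 1.2 × 10^-1 M

[H+] = 10^(-2.10) = 7.94 × 10^-3 M = x
Ka = x²/(C₀ − x) ⇒ C₀ = x + x²/Ka
C₀ = 7.94 × 10^-3 + (7.94 × 10^-3)²/(5.7 × 10^-4) = 1.19 × 10^-1 M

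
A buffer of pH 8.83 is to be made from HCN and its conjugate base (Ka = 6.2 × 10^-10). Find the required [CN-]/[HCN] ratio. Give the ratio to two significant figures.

pKa = -log(6.2 × 10^-10) = 9.208
pH = pKa + log(r) ⇒ log(r) = 8.83 − 9.208 = -0.378
r = [CN-]/[HCN] = 10^(-0.378) = 0.419

ratio = 0.42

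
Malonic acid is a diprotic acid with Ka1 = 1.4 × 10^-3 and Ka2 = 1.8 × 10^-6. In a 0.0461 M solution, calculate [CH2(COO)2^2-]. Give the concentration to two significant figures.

1.8 × 10^-6 M

First ionization gives [H+] ≈ [CH2(COOH)COO-] = 7.36 × 10^-3 M.
Second step: Ka2 = [H+][CH2(COO)2^2-]/[CH2(COOH)COO-] ≈ [CH2(COO)2^2-] (since [H+] ≈ [CH2(COOH)COO-]).
So [CH2(COO)2^2-] ≈ Ka2.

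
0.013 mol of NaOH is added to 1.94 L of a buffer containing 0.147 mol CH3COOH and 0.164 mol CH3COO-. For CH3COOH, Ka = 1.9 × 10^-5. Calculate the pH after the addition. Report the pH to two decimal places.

pH = 4.84

OH- converts CH3COOH to CH3COO-: CH3COOH → 0.134 mol, CH3COO- → 0.177 mol.
pKa = −log(1.9 × 10^-5) = 4.721
pH = pKa + log([A⁻]/[HA]) = 4.721 + log(0.177/0.134) = 4.721 +0.121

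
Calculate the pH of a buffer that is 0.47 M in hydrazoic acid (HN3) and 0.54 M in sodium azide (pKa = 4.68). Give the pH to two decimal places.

pH = 4.74

Henderson–Hasselbalch: pH = pKa + log([N3-]/[HN3]) = 4.68 + log(0.54/0.47)
pH = 4.68 + (+0.060) = 4.74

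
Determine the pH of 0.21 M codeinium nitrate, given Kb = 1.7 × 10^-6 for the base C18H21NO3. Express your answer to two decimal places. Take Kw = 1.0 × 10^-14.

C18H22NO3+ is the conjugate acid of the weak base C18H21NO3.
Ka = Kw/Kb = 1.0×10^-14 / 1.7 × 10^-6 = 5.88 × 10^-9
Ka = x²/(0.21 − x) = 5.88 × 10^-9
Assume x ≪ 0.21: x ≈ √(5.88 × 10^-9 × 0.21) = 3.51 × 10^-5 M
Check: 0.017% ionized — well under 5%, approximation valid.
pH = −log(3.51 × 10^-5) = 4.45

pH = 4.45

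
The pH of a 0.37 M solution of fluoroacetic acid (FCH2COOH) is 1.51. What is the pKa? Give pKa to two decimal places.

[H+] = 10^(-1.51) = 3.09 × 10^-2 M
At equilibrium [HA] = 0.37 − 3.09 × 10^-2 = 3.39 × 10^-1 M
Ka = [H+][A-]/[HA] = (3.09 × 10^-2)² / 3.39 × 10^-1 = 2.82 × 10^-3
pKa = -log(2.82 × 10^-3) = 2.55

pKa = 2.55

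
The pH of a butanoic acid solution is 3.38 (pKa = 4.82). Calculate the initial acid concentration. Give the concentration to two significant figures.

[H+] = 10^(-3.38) = 4.17 × 10^-4 M = x
Ka = 10^(−4.82) = 1.51 × 10^-5
Ka = x²/(C₀ − x) ⇒ C₀ = x + x²/Ka
C₀ = 4.17 × 10^-4 + (4.17 × 10^-4)²/(1.51 × 10^-5) = 1.19 × 10^-2 M

C₀ = 1.2 × 10^-2 M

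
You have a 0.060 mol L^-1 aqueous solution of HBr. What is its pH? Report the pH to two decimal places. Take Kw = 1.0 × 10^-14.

pH = 1.22

HBr is a strong acid and dissociates completely, so [H+] = 0.060 M.
pH = -log(0.06) = 1.22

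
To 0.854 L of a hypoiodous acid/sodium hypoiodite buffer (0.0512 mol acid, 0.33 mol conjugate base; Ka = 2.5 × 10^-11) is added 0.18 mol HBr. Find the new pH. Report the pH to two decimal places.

Added H+ converts OI- to HOI: HOI → 0.231 mol, OI- → 0.15 mol.
pKa = −log(2.5 × 10^-11) = 10.602
Henderson–Hasselbalch with mole ratio 0.15/0.231: pH = 10.602 + (-0.188)

pH = 10.41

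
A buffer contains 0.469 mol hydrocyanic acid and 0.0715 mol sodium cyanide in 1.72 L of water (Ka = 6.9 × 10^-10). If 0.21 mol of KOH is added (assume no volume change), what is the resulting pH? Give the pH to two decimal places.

After neutralization: n(HCN) = 0.259 mol, n(CN-) = 0.281 mol.
pKa = −log(6.9 × 10^-10) = 9.161
pH = pKa + log(n_CN-/n_HCN) = 9.161 + log(0.281/0.259) = 9.161 + (+0.035)

pH = 9.20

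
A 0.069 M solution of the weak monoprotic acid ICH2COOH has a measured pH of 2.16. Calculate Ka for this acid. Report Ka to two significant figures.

Ka = 7.7 × 10^-4

[H+] = 10^(-2.16) = 6.92 × 10^-3 M
At equilibrium [HA] = 0.069 − 6.92 × 10^-3 = 6.21 × 10^-2 M
Ka = [H+][A-]/[HA] = (6.92 × 10^-3)² / 6.21 × 10^-2 = 7.7 × 10^-4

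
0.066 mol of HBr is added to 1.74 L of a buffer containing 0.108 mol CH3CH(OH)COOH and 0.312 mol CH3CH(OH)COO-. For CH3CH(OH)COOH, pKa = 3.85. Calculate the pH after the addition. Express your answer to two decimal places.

pH = 4.00

After neutralization: n(CH3CH(OH)COOH) = 0.174 mol, n(CH3CH(OH)COO-) = 0.246 mol.
pH = pKa + log(n_CH3CH(OH)COO-/n_CH3CH(OH)COOH) = 3.85 + log(0.246/0.174) = 3.85 + (+0.150)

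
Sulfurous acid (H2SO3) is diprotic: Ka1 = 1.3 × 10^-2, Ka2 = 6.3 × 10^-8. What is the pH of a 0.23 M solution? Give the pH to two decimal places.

Ka1 ≫ Ka2, so treat the first dissociation as the only significant source of H+.
Ka1 = x²/(0.23 − x) = 1.3 × 10^-2
Solving the quadratic: x = (−Ka1 + √(Ka1² + 4·Ka1·C₀))/2 = 4.86 × 10^-2 M
pH = −log(4.86 × 10^-2) = 1.31

pH = 1.31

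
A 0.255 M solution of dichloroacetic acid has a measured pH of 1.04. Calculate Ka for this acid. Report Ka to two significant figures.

Ka = 5.1 × 10^-2

[H+] = 10^(-1.04) = 9.12 × 10^-2 M
At equilibrium [HA] = 0.255 − 9.12 × 10^-2 = 1.64 × 10^-1 M
Ka = [H+][A-]/[HA] = (9.12 × 10^-2)² / 1.64 × 10^-1 = 5.1 × 10^-2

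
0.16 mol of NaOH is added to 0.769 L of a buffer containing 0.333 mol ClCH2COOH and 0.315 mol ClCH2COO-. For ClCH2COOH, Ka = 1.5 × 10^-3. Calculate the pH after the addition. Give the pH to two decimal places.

After neutralization: n(ClCH2COOH) = 0.173 mol, n(ClCH2COO-) = 0.475 mol.
pKa = −log(1.5 × 10^-3) = 2.824
pH = pKa + log([A⁻]/[HA]) = 2.824 + log(0.475/0.173) = 2.824 +0.439

pH = 3.26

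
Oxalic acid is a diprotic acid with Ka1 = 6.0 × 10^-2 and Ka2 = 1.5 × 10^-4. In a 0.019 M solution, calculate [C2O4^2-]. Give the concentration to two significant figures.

First ionization gives [H+] ≈ [HC2O4-] = 1.52 × 10^-2 M.
Second step: Ka2 = [H+][C2O4^2-]/[HC2O4-] ≈ [C2O4^2-] (since [H+] ≈ [HC2O4-]).
So [C2O4^2-] ≈ Ka2.

1.5 × 10^-4 M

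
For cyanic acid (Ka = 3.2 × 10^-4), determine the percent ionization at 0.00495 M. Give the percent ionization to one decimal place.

22.4%

HOCN ⇌ OCN- + H+; let x = [H+] at equilibrium.
Solve x² + 0.00032x − 1.58e-06 = 0 → x = 1.11 × 10^-3 M
% ionization = x/C₀ × 100% = 1.11 × 10^-3/0.00495 × 100% = 22.4%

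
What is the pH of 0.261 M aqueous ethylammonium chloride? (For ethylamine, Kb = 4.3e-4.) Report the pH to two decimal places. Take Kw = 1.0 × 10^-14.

C2H5NH3+ is the conjugate acid of the weak base C2H5NH2.
Ka = Kw/Kb = 1.0×10^-14 / 4.3 × 10^-4 = 2.33 × 10^-11
From the ICE table, Ka = [H+]²/(0.261 − [H+]) = 2.33 × 10^-11.
Since Ka ≪ C₀, [H+] ≈ √(Ka·C₀) = 2.47 × 10^-6 M.
pH = −log[H+] = −log(2.47 × 10^-6) = 5.61

pH = 5.61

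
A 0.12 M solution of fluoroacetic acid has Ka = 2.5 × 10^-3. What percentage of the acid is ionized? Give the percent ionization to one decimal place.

FCH2COOH ⇌ FCH2COO- + H+; let x = [H+] at equilibrium.
Solve x² + 0.0025x − 0.0003 = 0 → x = 1.61 × 10^-2 M
% ionization = x/C₀ × 100% = 1.61 × 10^-2/0.12 × 100% = 13.4%

13.4%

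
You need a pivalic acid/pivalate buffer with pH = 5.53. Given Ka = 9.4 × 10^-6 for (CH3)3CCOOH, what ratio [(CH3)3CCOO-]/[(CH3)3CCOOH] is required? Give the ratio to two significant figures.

ratio = 3.2

pKa = -log(9.4 × 10^-6) = 5.027
pH = pKa + log(r) ⇒ log(r) = 5.53 − 5.027 = +0.503
r = [(CH3)3CCOO-]/[(CH3)3CCOOH] = 10^(+0.503) = 3.18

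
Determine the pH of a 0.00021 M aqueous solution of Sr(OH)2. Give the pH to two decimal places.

Sr(OH)2 is a strong base (each formula unit releases 2 OH-); [OH-] = 0.00042 M.
pOH = -log(0.00042) = 3.38
pH = 14.00 - 3.38 = 10.62

pH = 10.62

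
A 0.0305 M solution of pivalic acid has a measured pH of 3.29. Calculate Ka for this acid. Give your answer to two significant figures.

Ka = 8.8 × 10^-6

[H+] = 10^(-3.29) = 5.13 × 10^-4 M
At equilibrium [HA] = 0.0305 − 5.13 × 10^-4 = 3.00 × 10^-2 M
Ka = [H+][A-]/[HA] = (5.13 × 10^-4)² / 3.00 × 10^-2 = 8.8 × 10^-6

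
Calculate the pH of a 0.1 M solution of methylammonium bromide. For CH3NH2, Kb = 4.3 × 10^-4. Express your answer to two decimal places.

CH3NH3+ is the conjugate acid of the weak base CH3NH2.
Ka = Kw/Kb = 1.0×10^-14 / 4.3 × 10^-4 = 2.33 × 10^-11
Ka = [H+]²/(0.1 − [H+]) = 2.33 × 10^-11
Since Ka ≪ C₀, [H+] ≈ √(Ka·C₀) = 1.53 × 10^-6 M.
pH = −log(1.53 × 10^-6) = 5.82

pH = 5.82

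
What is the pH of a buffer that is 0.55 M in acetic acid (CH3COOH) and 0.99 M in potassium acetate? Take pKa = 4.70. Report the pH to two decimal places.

pH = 4.96

Henderson–Hasselbalch: pH = pKa + log([CH3COO-]/[CH3COOH]) = 4.70 + log(0.99/0.55)
pH = 4.70 + (+0.255) = 4.96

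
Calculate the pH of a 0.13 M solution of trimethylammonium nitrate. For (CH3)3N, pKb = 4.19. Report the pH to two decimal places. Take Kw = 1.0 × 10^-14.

pH = 5.35

(CH3)3NH+ is the conjugate acid of the weak base (CH3)3N.
Kb = 10^(−4.19) = 6.46 × 10^-5
Ka = Kw/Kb = 1.0×10^-14 / 6.46 × 10^-5 = 1.55 × 10^-10
From the ICE table, Ka = [H+]²/(0.13 − [H+]) = 1.55 × 10^-10.
Since Ka ≪ C₀, [H+] ≈ √(Ka·C₀) = 4.49 × 10^-6 M.
([H+]/C₀ = 0.0035% < 5%, so the approximation holds.)
pH = −log[H+] = −log(4.49 × 10^-6) = 5.35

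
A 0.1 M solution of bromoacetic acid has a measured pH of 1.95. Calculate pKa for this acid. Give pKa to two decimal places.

pKa = 2.85

[H+] = 10^(-1.95) = 1.12 × 10^-2 M
At equilibrium [HA] = 0.1 − 1.12 × 10^-2 = 8.88 × 10^-2 M
Ka = [H+][A-]/[HA] = (1.12 × 10^-2)² / 8.88 × 10^-2 = 1.41 × 10^-3
pKa = -log(1.41 × 10^-3) = 2.85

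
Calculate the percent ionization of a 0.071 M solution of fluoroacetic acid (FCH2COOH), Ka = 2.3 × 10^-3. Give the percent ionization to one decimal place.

16.5%

FCH2COOH ⇌ FCH2COO- + H+; let x = [H+] at equilibrium.
Solve x² + 0.0023x − 0.000163 = 0 → x = 1.17 × 10^-2 M
Fraction ionized = 1.17 × 10^-2 / 0.071 = 0.1648 → 16.5%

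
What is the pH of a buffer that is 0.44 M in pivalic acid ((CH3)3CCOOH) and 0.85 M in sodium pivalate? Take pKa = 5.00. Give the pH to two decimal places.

pH = pKa + log([A⁻]/[HA]) = 5.00 + log(0.85/0.44)
pH = 5.00 + (+0.286) = 5.29

pH = 5.29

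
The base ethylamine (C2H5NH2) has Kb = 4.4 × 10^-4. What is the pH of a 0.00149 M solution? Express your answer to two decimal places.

pH = 10.79

C2H5NH2 + H2O ⇌ C2H5NH3+ + OH-
Kb = x²/(0.00149 − x) = 4.4 × 10^-4
The 5% rule fails; solving x² + Kb·x − Kb·C₀ = 0 exactly:
x = [−0.00044 + √(0.00044² + 2.62e-06)]/2 = 6.19 × 10^-4 M
pOH = −log(6.19 × 10^-4) = 3.21; pH = 14.00 − 3.21 = 10.79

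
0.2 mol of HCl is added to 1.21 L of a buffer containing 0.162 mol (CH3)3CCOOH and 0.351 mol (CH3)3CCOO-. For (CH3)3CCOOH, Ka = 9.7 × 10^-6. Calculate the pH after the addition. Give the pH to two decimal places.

After neutralization: n((CH3)3CCOOH) = 0.362 mol, n((CH3)3CCOO-) = 0.151 mol.
pKa = −log(9.7 × 10^-6) = 5.013
Henderson–Hasselbalch with mole ratio 0.151/0.362: pH = 5.013 + (-0.380)

pH = 4.63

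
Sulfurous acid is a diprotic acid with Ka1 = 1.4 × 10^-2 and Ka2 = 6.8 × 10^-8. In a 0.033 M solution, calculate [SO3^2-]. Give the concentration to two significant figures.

First ionization gives [H+] ≈ [HSO3-] = 1.56 × 10^-2 M.
Second step: Ka2 = [H+][SO3^2-]/[HSO3-] ≈ [SO3^2-] (since [H+] ≈ [HSO3-]).
So [SO3^2-] ≈ Ka2.

6.8 × 10^-8 M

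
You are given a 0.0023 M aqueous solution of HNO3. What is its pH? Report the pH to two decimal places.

HNO3 is a strong acid and dissociates completely, so [H+] = 0.0023 M.
pH = -log(0.0023) = 2.64

pH = 2.64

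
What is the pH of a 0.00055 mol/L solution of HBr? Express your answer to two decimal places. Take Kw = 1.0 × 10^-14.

pH = 3.26

HBr is a strong acid and dissociates completely, so [H+] = 0.00055 M.
pH = -log(0.00055) = 3.26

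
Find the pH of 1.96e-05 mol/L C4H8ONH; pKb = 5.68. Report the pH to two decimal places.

pH = 8.74

C4H8ONH + H2O ⇌ C4H8ONH2+ + OH-
Kb = 10^(−5.68) = 2.09 × 10^-6
From the ICE table, Kb = x²/(1.96e-05 − x) = 2.09 × 10^-6.
x is not negligible relative to C₀; solve x² + 2.09e-06·x − 4.1e-11 = 0.
x = (−Kb + √(Kb² + 4·Kb·C₀))/2 = 5.44 × 10^-6 M
pOH = 5.26, so pH = 14.00 − pOH = 8.74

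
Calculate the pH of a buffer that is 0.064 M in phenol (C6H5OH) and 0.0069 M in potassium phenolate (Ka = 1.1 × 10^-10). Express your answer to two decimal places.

pH = 8.99

pKa = −log(1.1 × 10^-10) = 9.959
Using pH = pKa + log([base]/[acid]) with [base]/[acid] = 0.0069/0.064:
pH = 9.959 + (-0.967) = 8.99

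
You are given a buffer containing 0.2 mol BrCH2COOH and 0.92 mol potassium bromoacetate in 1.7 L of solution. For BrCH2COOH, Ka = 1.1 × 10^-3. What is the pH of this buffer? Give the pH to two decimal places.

pH = 3.62

pKa = −log(1.1 × 10^-3) = 2.959
pH = pKa + log([A⁻]/[HA]) = 2.959 + log(0.92/0.2)
pH = 2.959 + (+0.663) = 3.62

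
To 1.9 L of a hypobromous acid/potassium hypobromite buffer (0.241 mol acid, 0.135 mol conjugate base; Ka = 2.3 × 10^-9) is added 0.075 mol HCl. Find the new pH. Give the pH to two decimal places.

After neutralization: n(HOBr) = 0.316 mol, n(OBr-) = 0.06 mol.
pKa = −log(2.3 × 10^-9) = 8.638
pH = pKa + log([A⁻]/[HA]) = 8.638 + log(0.06/0.316) = 8.638 -0.722

pH = 7.92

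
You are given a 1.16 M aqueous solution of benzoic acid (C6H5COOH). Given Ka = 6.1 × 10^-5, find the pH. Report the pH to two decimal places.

pH = 2.08

C6H5COOH ⇌ C6H5COO- + H+
Ka = x²/(1.16 − x) = 6.1 × 10^-5
Neglecting x in the denominator: x = √(6.1 × 10^-5 × 1.16) = 8.41 × 10^-3 M
(x/C₀ = 0.73% < 5%, so the approximation holds.)
pH = −log(8.41 × 10^-3) = 2.08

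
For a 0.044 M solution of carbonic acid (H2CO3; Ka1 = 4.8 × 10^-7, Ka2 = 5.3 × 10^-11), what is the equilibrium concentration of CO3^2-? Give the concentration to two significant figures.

First ionization gives [H+] ≈ [HCO3-] = 1.45 × 10^-4 M.
Second step: Ka2 = [H+][CO3^2-]/[HCO3-] ≈ [CO3^2-] (since [H+] ≈ [HCO3-]).
So [CO3^2-] ≈ Ka2.

5.3 × 10^-11 M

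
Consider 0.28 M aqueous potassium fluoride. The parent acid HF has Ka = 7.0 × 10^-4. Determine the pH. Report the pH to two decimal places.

pH = 8.30

F- is the conjugate base of the weak acid HF.
Kb = Kw/Ka = 1.0×10^-14 / 7.0 × 10^-4 = 1.43 × 10^-11
Let x = [OH-] at equilibrium. Kb = x²/(0.28 − x).
Since Kb ≪ C₀, x ≈ √(Kb·C₀) = 2.00 × 10^-6 M.
(x/C₀ = 0.00071% < 5%, so the approximation holds.)
pOH = 5.70, so pH = 14.00 − pOH = 8.30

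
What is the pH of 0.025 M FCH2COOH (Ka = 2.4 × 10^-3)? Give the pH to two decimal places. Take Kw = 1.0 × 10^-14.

FCH2COOH ⇌ FCH2COO- + H+
From the ICE table, Ka = x²/(0.025 − x) = 2.4 × 10^-3.
The 5% rule fails; solving x² + Ka·x − Ka·C₀ = 0 exactly:
x = [−0.0024 + √(0.0024² + 0.00024)]/2 = 6.64 × 10^-3 M
pH = −log[H+] = −log(6.64 × 10^-3) = 2.18

pH = 2.18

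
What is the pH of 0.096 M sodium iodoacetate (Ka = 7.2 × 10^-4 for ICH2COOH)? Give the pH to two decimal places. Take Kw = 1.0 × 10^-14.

pH = 8.06

ICH2COO- is the conjugate base of the weak acid ICH2COOH.
Kb = Kw/Ka = 1.0×10^-14 / 7.2 × 10^-4 = 1.39 × 10^-11
Kb = x²/(0.096 − x) = 1.39 × 10^-11
Assume x ≪ 0.096: x ≈ √(1.39 × 10^-11 × 0.096) = 1.16 × 10^-6 M
Check: 0.0012% ionized — well under 5%, approximation valid.
pOH = −log(1.16 × 10^-6) = 5.94; pH = 14.00 − 5.94 = 8.06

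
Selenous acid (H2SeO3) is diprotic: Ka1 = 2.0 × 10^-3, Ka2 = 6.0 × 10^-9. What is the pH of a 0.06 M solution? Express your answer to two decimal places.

pH = 2.00

Ka1 ≫ Ka2, so treat the first dissociation as the only significant source of H+.
Ka1 = x²/(0.06 − x) = 2.0 × 10^-3
Solving the quadratic: x = (−Ka1 + √(Ka1² + 4·Ka1·C₀))/2 = 1.00 × 10^-2 M
pH = −log(1.00 × 10^-2) = 2.00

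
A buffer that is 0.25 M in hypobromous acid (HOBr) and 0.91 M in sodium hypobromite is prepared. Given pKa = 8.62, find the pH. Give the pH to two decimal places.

pH = 9.18

pH = pKa + log([A⁻]/[HA]) = 8.62 + log(0.91/0.25)
pH = 8.62 + (+0.561) = 9.18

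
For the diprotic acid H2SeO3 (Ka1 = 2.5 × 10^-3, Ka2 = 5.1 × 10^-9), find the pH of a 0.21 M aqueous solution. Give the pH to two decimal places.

Since Ka1 ≫ Ka2, the first ionization dominates [H+].
Ka1 = x²/(0.21 − x) = 2.5 × 10^-3
Solving the quadratic: x = (−Ka1 + √(Ka1² + 4·Ka1·C₀))/2 = 2.17 × 10^-2 M
pH = −log(2.17 × 10^-2) = 1.66

pH = 1.66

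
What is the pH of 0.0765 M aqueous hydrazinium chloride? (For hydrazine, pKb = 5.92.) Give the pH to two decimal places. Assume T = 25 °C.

pH = 4.60

N2H5+ is the conjugate acid of the weak base N2H4.
Kb = 10^(−5.92) = 1.20 × 10^-6
Ka = Kw/Kb = 1.0×10^-14 / 1.20 × 10^-6 = 8.33 × 10^-9
From the ICE table, Ka = [H+]²/(0.0765 − [H+]) = 8.33 × 10^-9.
Neglecting [H+] in the denominator: [H+] = √(8.33 × 10^-9 × 0.0765) = 2.52 × 10^-5 M
([H+]/C₀ = 0.033% < 5%, so the approximation holds.)
pH = −log(2.52 × 10^-5) = 4.60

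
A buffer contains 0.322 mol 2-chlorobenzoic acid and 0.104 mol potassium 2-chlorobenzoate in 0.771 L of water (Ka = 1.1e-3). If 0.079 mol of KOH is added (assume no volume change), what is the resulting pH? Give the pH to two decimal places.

After neutralization: n(ClC6H4COOH) = 0.243 mol, n(ClC6H4COO-) = 0.183 mol.
pKa = −log(1.1 × 10^-3) = 2.959
pH = pKa + log(n_ClC6H4COO-/n_ClC6H4COOH) = 2.959 + log(0.183/0.243) = 2.959 + (-0.123)

pH = 2.84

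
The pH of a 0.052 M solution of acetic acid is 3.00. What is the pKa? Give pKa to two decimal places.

[H+] = 10^(-3.00) = 1.00 × 10^-3 M
At equilibrium [HA] = 0.052 − 1.00 × 10^-3 = 5.10 × 10^-2 M
Ka = [H+][A-]/[HA] = (1.00 × 10^-3)² / 5.10 × 10^-2 = 1.96 × 10^-5
pKa = -log(1.96 × 10^-5) = 4.71

pKa = 4.71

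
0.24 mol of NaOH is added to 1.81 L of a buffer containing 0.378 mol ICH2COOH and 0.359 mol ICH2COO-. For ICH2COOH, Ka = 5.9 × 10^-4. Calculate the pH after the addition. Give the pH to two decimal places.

pH = 3.87

OH- converts ICH2COOH to ICH2COO-: ICH2COOH → 0.138 mol, ICH2COO- → 0.599 mol.
pKa = −log(5.9 × 10^-4) = 3.229
pH = pKa + log(n_ICH2COO-/n_ICH2COOH) = 3.229 + log(0.599/0.138) = 3.229 + (+0.638)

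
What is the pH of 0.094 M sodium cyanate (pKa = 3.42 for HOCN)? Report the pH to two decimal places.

pH = 8.20

OCN- is the conjugate base of the weak acid HOCN.
Ka = 10^(−3.42) = 3.80 × 10^-4
Kb = Kw/Ka = 1.0×10^-14 / 3.80 × 10^-4 = 2.63 × 10^-11
From the ICE table, Kb = [OH-]²/(0.094 − [OH-]) = 2.63 × 10^-11.
Since Kb ≪ C₀, [OH-] ≈ √(Kb·C₀) = 1.57 × 10^-6 M.
([OH-]/C₀ = 0.0017% < 5%, so the approximation holds.)
pOH = −log(1.57 × 10^-6) = 5.80; pH = 14.00 − 5.80 = 8.20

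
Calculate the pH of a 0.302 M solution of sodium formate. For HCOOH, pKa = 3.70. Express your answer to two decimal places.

HCOO- is the conjugate base of the weak acid HCOOH.
Ka = 10^(−3.70) = 2.00 × 10^-4
Kb = Kw/Ka = 1.0×10^-14 / 2.00 × 10^-4 = 5.00 × 10^-11
Let x = [OH-] at equilibrium. Kb = x²/(0.302 − x).
Since Kb ≪ C₀, x ≈ √(Kb·C₀) = 3.89 × 10^-6 M.
pOH = 5.41, so pH = 14.00 − pOH = 8.59

pH = 8.59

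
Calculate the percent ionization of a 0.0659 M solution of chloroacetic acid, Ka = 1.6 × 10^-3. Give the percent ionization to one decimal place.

ClCH2COOH ⇌ ClCH2COO- + H+; let x = [H+] at equilibrium.
Solve x² + 0.0016x − 0.000105 = 0 → x = 9.50 × 10^-3 M
Fraction ionized = 9.50 × 10^-3 / 0.0659 = 0.1442 → 14.4%

14.4%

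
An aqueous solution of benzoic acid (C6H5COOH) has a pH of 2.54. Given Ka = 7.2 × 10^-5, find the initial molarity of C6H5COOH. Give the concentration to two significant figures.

[H+] = 10^(-2.54) = 2.88 × 10^-3 M = x
Ka = x²/(C₀ − x) ⇒ C₀ = x + x²/Ka
C₀ = 2.88 × 10^-3 + (2.88 × 10^-3)²/(7.2 × 10^-5) = 1.18 × 10^-1 M

C₀ = 1.2 × 10^-1 M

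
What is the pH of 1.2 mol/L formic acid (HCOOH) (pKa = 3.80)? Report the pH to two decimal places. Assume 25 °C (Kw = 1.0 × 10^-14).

HCOOH ⇌ HCOO- + H+
Ka = 10^(−3.80) = 1.58 × 10^-4
Ka = x²/(1.2 − x) = 1.58 × 10^-4
Since Ka ≪ C₀, x ≈ √(Ka·C₀) = 1.38 × 10^-2 M.
(x/C₀ = 1.1% < 5%, so the approximation holds.)
pH = −log[H+] = −log(1.38 × 10^-2) = 1.86

pH = 1.86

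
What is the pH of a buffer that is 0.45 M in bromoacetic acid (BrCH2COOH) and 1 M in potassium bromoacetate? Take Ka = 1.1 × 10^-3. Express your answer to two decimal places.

pKa = −log(1.1 × 10^-3) = 2.959
Using pH = pKa + log([base]/[acid]) with [base]/[acid] = 1/0.45:
pH = 2.959 + (+0.347) = 3.31

pH = 3.31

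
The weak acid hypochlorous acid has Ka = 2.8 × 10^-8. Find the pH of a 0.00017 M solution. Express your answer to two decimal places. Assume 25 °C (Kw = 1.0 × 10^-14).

pH = 5.66

HOCl ⇌ OCl- + H+
From the ICE table, Ka = x²/(0.00017 − x) = 2.8 × 10^-8.
Assume x ≪ 0.00017: x ≈ √(2.8 × 10^-8 × 0.00017) = 2.18 × 10^-6 M
pH = −log[H+] = −log(2.18 × 10^-6) = 5.66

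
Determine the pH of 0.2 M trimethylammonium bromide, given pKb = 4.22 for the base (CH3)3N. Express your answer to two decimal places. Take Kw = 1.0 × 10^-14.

pH = 5.24

(CH3)3NH+ is the conjugate acid of the weak base (CH3)3N.
Kb = 10^(−4.22) = 6.03 × 10^-5
Ka = Kw/Kb = 1.0×10^-14 / 6.03 × 10^-5 = 1.66 × 10^-10
From the ICE table, Ka = x²/(0.2 − x) = 1.66 × 10^-10.
Since Ka ≪ C₀, x ≈ √(Ka·C₀) = 5.76 × 10^-6 M.
pH = −log(5.76 × 10^-6) = 5.24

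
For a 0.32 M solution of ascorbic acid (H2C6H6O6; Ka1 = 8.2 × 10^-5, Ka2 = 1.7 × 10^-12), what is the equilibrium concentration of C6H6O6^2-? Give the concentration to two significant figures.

1.7 × 10^-12 M

First ionization gives [H+] ≈ [HC6H6O6-] = 5.12 × 10^-3 M.
Second step: Ka2 = [H+][C6H6O6^2-]/[HC6H6O6-] ≈ [C6H6O6^2-] (since [H+] ≈ [HC6H6O6-]).
So [C6H6O6^2-] ≈ Ka2.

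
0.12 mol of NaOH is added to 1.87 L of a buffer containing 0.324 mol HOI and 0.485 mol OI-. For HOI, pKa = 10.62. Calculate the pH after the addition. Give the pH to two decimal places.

After neutralization: n(HOI) = 0.204 mol, n(OI-) = 0.605 mol.
pH = pKa + log([A⁻]/[HA]) = 10.62 + log(0.605/0.204) = 10.62 +0.472

pH = 11.09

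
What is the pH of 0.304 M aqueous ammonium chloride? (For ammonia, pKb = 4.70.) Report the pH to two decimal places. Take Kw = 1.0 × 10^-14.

pH = 4.91

NH4+ is the conjugate acid of the weak base NH3.
Kb = 10^(−4.70) = 2.00 × 10^-5
Ka = Kw/Kb = 1.0×10^-14 / 2.00 × 10^-5 = 5.00 × 10^-10
Let x = [H+] at equilibrium. Ka = x²/(0.304 − x).
Neglecting x in the denominator: x = √(5.00 × 10^-10 × 0.304) = 1.23 × 10^-5 M
pH = −log(1.23 × 10^-5) = 4.91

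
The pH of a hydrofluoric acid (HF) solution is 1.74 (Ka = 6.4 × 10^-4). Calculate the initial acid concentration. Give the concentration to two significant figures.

C₀ = 5.4 × 10^-1 M

[H+] = 10^(-1.74) = 1.82 × 10^-2 M = x
Ka = x²/(C₀ − x) ⇒ C₀ = x + x²/Ka
C₀ = 1.82 × 10^-2 + (1.82 × 10^-2)²/(6.4 × 10^-4) = 5.36 × 10^-1 M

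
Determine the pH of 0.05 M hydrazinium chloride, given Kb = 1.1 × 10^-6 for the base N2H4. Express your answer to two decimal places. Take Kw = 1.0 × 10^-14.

pH = 4.67

N2H5+ is the conjugate acid of the weak base N2H4.
Ka = Kw/Kb = 1.0×10^-14 / 1.1 × 10^-6 = 9.09 × 10^-9
From the ICE table, Ka = [H+]²/(0.05 − [H+]) = 9.09 × 10^-9.
Since Ka ≪ C₀, [H+] ≈ √(Ka·C₀) = 2.13 × 10^-5 M.
([H+]/C₀ = 0.043% < 5%, so the approximation holds.)
pH = −log(2.13 × 10^-5) = 4.67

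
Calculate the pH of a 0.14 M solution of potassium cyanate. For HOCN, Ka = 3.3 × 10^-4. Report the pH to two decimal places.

OCN- is the conjugate base of the weak acid HOCN.
Kb = Kw/Ka = 1.0×10^-14 / 3.3 × 10^-4 = 3.03 × 10^-11
Kb = [OH-]²/(0.14 − [OH-]) = 3.03 × 10^-11
Since Kb ≪ C₀, [OH-] ≈ √(Kb·C₀) = 2.06 × 10^-6 M.
pOH = 5.69, so pH = 14.00 − pOH = 8.31

pH = 8.31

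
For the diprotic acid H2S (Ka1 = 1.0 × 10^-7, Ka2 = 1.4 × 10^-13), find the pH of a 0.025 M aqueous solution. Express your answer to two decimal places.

Since Ka1 ≫ Ka2, the first ionization dominates [H+].
Ka1 = x²/(0.025 − x) = 1.0 × 10^-7
x ≈ √(1.0 × 10^-7 × 0.025) = 5.00 × 10^-5 M
pH = −log(5.00 × 10^-5) = 4.30

pH = 4.30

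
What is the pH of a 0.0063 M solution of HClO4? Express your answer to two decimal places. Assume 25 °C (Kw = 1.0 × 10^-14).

pH = 2.20

HClO4 is a strong acid and dissociates completely, so [H+] = 0.0063 M.
pH = -log(0.0063) = 2.20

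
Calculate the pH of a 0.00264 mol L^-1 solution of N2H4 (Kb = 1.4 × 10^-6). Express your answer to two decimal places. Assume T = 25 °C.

pH = 9.78

N2H4 + H2O ⇌ N2H5+ + OH-
Kb = [OH-]²/(0.00264 − [OH-]) = 1.4 × 10^-6
Assume [OH-] ≪ 0.00264: [OH-] ≈ √(1.4 × 10^-6 × 0.00264) = 6.08 × 10^-5 M
([OH-]/C₀ = 2.3% < 5%, so the approximation holds.)
pOH = −log(6.08 × 10^-5) = 4.22; pH = 14.00 − 4.22 = 9.78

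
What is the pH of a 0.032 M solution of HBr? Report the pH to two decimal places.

pH = 1.49

HBr is a strong acid and dissociates completely, so [H+] = 0.032 M.
pH = -log(0.032) = 1.49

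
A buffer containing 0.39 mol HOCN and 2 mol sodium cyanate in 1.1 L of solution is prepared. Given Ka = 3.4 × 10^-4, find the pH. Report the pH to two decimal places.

pKa = −log(3.4 × 10^-4) = 3.469
Henderson–Hasselbalch: pH = pKa + log([OCN-]/[HOCN]) = 3.469 + log(2/0.39)
pH = 3.469 + (+0.710) = 4.18

pH = 4.18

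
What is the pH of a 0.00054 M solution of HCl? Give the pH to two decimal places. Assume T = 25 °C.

pH = 3.27

HCl is a strong acid and dissociates completely, so [H+] = 0.00054 M.
pH = -log(0.00054) = 3.27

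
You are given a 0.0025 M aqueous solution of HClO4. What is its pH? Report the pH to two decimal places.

HClO4 is a strong acid and dissociates completely, so [H+] = 0.0025 M.
pH = -log(0.0025) = 2.60

pH = 2.60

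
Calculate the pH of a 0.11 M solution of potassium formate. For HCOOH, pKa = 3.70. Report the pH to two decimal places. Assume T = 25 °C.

HCOO- is the conjugate base of the weak acid HCOOH.
Ka = 10^(−3.70) = 2.00 × 10^-4
Kb = Kw/Ka = 1.0×10^-14 / 2.00 × 10^-4 = 5.00 × 10^-11
From the ICE table, Kb = x²/(0.11 − x) = 5.00 × 10^-11.
Assume x ≪ 0.11: x ≈ √(5.00 × 10^-11 × 0.11) = 2.35 × 10^-6 M
Check: 0.0021% ionized — well under 5%, approximation valid.
pOH = 5.63, so pH = 14.00 − pOH = 8.37

pH = 8.37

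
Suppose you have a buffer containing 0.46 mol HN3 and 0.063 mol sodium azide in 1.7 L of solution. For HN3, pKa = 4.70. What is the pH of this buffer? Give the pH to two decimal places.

pH = 3.84

pH = pKa + log([A⁻]/[HA]) = 4.70 + log(0.063/0.46)
pH = 4.70 + (-0.863) = 3.84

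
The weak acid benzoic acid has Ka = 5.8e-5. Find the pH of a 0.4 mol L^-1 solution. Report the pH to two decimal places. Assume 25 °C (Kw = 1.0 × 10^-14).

pH = 2.32

C6H5COOH ⇌ C6H5COO- + H+
From the ICE table, Ka = x²/(0.4 − x) = 5.8 × 10^-5.
Neglecting x in the denominator: x = √(5.8 × 10^-5 × 0.4) = 4.82 × 10^-3 M
Check: 1.2% ionized — well under 5%, approximation valid.
pH = −log(4.82 × 10^-3) = 2.32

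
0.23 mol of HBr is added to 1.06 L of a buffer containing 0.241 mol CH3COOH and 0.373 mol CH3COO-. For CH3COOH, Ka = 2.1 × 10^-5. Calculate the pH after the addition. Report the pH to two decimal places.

Added H+ converts CH3COO- to CH3COOH: CH3COOH → 0.471 mol, CH3COO- → 0.143 mol.
pKa = −log(2.1 × 10^-5) = 4.678
pH = pKa + log(n_CH3COO-/n_CH3COOH) = 4.678 + log(0.143/0.471) = 4.678 + (-0.518)

pH = 4.16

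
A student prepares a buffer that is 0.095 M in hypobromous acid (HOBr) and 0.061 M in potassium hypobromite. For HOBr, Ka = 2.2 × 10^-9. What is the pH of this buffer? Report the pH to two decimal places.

pH = 8.47

pKa = −log(2.2 × 10^-9) = 8.658
Using pH = pKa + log([base]/[acid]) with [base]/[acid] = 0.061/0.095:
pH = 8.658 + (-0.192) = 8.47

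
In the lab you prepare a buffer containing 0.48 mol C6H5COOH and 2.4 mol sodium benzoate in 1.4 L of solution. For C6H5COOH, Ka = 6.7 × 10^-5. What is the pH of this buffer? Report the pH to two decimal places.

pKa = −log(6.7 × 10^-5) = 4.174
pH = pKa + log([A⁻]/[HA]) = 4.174 + log(2.4/0.48)
pH = 4.174 + (+0.699) = 4.87

pH = 4.87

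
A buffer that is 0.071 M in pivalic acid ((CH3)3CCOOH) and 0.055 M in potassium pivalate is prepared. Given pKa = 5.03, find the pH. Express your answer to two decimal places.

pH = 4.92

Using pH = pKa + log([base]/[acid]) with [base]/[acid] = 0.055/0.071:
pH = 5.03 + (-0.111) = 4.92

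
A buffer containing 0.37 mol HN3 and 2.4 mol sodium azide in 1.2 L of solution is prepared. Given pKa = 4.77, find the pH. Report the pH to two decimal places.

pH = 5.58

pH = pKa + log([A⁻]/[HA]) = 4.77 + log(2.4/0.37)
pH = 4.77 + (+0.812) = 5.58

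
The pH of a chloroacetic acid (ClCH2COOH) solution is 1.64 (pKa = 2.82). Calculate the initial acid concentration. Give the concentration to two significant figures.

[H+] = 10^(-1.64) = 2.29 × 10^-2 M = x
Ka = 10^(−2.82) = 1.51 × 10^-3
Ka = x²/(C₀ − x) ⇒ C₀ = x + x²/Ka
C₀ = 2.29 × 10^-2 + (2.29 × 10^-2)²/(1.51 × 10^-3) = 3.70 × 10^-1 M

C₀ = 3.7 × 10^-1 M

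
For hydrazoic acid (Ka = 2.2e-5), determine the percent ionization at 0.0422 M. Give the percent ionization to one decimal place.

2.3%

HN3 ⇌ N3- + H+; let x = [H+] at equilibrium.
x ≈ √(Ka·C₀) = √(2.2 × 10^-5 × 0.0422) = 9.64 × 10^-4 M
Fraction ionized = 9.64 × 10^-4 / 0.0422 = 0.0228 → 2.3%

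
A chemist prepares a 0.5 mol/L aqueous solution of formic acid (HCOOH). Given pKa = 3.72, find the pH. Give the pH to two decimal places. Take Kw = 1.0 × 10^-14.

HCOOH ⇌ HCOO- + H+
Ka = 10^(−3.72) = 1.91 × 10^-4
From the ICE table, Ka = [H+]²/(0.5 − [H+]) = 1.91 × 10^-4.
Since Ka ≪ C₀, [H+] ≈ √(Ka·C₀) = 9.77 × 10^-3 M.
([H+]/C₀ = 2% < 5%, so the approximation holds.)
pH = −log[H+] = −log(9.77 × 10^-3) = 2.01

pH = 2.01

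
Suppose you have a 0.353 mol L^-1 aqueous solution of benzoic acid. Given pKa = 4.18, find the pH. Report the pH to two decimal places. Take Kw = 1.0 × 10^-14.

pH = 2.32

C6H5COOH ⇌ C6H5COO- + H+
Ka = 10^(−4.18) = 6.61 × 10^-5
From the ICE table, Ka = [H+]²/(0.353 − [H+]) = 6.61 × 10^-5.
Assume [H+] ≪ 0.353: [H+] ≈ √(6.61 × 10^-5 × 0.353) = 4.83 × 10^-3 M
([H+]/C₀ = 1.4% < 5%, so the approximation holds.)
pH = −log[H+] = −log(4.83 × 10^-3) = 2.32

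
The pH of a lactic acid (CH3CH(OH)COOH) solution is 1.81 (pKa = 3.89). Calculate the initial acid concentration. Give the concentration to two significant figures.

[H+] = 10^(-1.81) = 1.55 × 10^-2 M = x
Ka = 10^(−3.89) = 1.29 × 10^-4
Ka = x²/(C₀ − x) ⇒ C₀ = x + x²/Ka
C₀ = 1.55 × 10^-2 + (1.55 × 10^-2)²/(1.29 × 10^-4) = 1.88 M

C₀ = 1.9 M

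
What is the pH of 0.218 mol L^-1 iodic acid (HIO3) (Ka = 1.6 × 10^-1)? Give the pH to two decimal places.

pH = 0.91

HIO3 ⇌ IO3- + H+
Ka = x²/(0.218 − x) = 1.6 × 10^-1
x is not negligible relative to C₀; solve x² + 0.16·x − 0.0349 = 0.
x = (−Ka + √(Ka² + 4·Ka·C₀))/2 = 1.23 × 10^-1 M
pH = −log[H+] = −log(1.23 × 10^-1) = 0.91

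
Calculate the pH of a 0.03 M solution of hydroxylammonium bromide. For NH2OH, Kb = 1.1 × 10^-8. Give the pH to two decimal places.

pH = 3.78

NH3OH+ is the conjugate acid of the weak base NH2OH.
Ka = Kw/Kb = 1.0×10^-14 / 1.1 × 10^-8 = 9.09 × 10^-7
Ka = [H+]²/(0.03 − [H+]) = 9.09 × 10^-7
Since Ka ≪ C₀, [H+] ≈ √(Ka·C₀) = 1.65 × 10^-4 M.
Check: 0.55% ionized — well under 5%, approximation valid.
pH = −log(1.65 × 10^-4) = 3.78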